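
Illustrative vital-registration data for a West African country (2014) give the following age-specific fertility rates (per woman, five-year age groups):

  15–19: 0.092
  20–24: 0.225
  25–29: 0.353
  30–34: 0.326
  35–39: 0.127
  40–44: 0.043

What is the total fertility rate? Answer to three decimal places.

Sum of ASFRs = 0.092 + 0.225 + 0.353 + 0.326 + 0.127 + 0.043 = 1.166
TFR = 5 × 1.166 = 5.83

5.830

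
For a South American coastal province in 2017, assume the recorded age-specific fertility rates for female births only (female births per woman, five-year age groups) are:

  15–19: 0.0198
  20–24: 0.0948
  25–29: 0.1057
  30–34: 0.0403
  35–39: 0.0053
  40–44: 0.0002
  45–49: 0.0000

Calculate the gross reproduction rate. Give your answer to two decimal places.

1.33

Sum of female ASFRs = 0.0198 + 0.0948 + 0.1057 + 0.0403 + 0.0053 + 0.0002 + 0.0000 = 0.2661
GRR = 5 × 0.2661 = 1.3305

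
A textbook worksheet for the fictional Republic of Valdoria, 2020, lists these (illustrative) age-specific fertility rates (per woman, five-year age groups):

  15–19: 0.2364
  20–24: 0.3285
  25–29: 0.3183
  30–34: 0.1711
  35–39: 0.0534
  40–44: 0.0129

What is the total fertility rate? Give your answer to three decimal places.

5.603

Sum of ASFRs = 0.2364 + 0.3285 + 0.3183 + 0.1711 + 0.0534 + 0.0129 = 1.1206
TFR = 5 × 1.1206 = 5.603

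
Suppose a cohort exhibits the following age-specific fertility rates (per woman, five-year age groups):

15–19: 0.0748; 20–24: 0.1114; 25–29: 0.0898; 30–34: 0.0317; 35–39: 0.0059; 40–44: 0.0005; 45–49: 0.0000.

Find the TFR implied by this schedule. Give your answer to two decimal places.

Sum of ASFRs = 0.0748 + 0.1114 + 0.0898 + 0.0317 + 0.0059 + 0.0005 + 0.0000 = 0.3141
TFR = 5 × 0.3141 = 1.5705

1.57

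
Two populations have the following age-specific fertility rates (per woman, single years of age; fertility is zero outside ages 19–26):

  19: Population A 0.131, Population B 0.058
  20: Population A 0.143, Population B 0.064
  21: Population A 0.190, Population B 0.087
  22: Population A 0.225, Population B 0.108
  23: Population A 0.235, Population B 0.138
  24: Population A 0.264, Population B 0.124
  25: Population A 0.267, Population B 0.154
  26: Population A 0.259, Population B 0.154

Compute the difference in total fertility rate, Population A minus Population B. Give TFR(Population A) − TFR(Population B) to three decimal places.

0.827

Population A:
  Sum of ASFRs = 0.131 + 0.143 + 0.190 + 0.225 + 0.235 + 0.264 + 0.267 + 0.259 = 1.714
  TFR = 1.714
Population B:
  Sum of ASFRs = 0.058 + 0.064 + 0.087 + 0.108 + 0.138 + 0.124 + 0.154 + 0.154 = 0.887
  TFR = 0.887
Difference = 1.714 − 0.887 = 0.827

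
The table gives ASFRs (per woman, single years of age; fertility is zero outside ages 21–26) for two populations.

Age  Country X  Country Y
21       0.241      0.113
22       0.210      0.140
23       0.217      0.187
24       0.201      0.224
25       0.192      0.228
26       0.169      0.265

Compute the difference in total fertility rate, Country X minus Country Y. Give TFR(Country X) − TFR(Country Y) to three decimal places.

Country X:
  Sum of ASFRs = 0.241 + 0.210 + 0.217 + 0.201 + 0.192 + 0.169 = 1.230
  TFR = 1.23
Country Y:
  Sum of ASFRs = 0.113 + 0.140 + 0.187 + 0.224 + 0.228 + 0.265 = 1.157
  TFR = 1.157
Difference = 1.23 − 1.157 = 0.073

0.073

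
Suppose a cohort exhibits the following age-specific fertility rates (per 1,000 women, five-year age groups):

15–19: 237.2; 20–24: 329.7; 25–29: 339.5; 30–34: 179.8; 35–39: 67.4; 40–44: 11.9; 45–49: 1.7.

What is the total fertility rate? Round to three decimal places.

Sum of ASFRs = 237.2 + 329.7 + 339.5 + 179.8 + 67.4 + 11.9 + 1.7 = 1167.2
TFR = 5 × 1167.2 / 1000 = 5.836

5.836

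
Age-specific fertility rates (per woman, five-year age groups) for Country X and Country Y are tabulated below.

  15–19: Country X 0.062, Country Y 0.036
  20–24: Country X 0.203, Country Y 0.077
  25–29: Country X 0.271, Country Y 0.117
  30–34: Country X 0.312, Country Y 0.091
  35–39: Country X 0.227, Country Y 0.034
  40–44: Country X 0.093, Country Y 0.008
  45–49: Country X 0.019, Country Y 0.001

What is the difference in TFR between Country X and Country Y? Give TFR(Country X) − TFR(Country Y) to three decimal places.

Country X:
  Sum of ASFRs = 0.062 + 0.203 + 0.271 + 0.312 + 0.227 + 0.093 + 0.019 = 1.187
  TFR = 5 × 1.187 = 5.935
Country Y:
  Sum of ASFRs = 0.036 + 0.077 + 0.117 + 0.091 + 0.034 + 0.008 + 0.001 = 0.364
  TFR = 5 × 0.364 = 1.82
Difference = 5.935 − 1.82 = 4.115

4.115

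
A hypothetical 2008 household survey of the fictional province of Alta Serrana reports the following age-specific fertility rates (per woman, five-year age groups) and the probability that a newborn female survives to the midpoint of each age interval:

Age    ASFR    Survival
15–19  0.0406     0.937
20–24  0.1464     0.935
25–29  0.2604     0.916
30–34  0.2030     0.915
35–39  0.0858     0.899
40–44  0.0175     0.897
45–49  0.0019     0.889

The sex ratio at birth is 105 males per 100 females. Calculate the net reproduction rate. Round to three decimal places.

1.692

Proportion female at birth = 100 / (100 + 105) = 0.48780.
Weighting each age-specific rate by interval width and survival:
  15–19: 5 × 0.0406 × 0.937 = 0.19021
  20–24: 5 × 0.1464 × 0.935 = 0.68442
  25–29: 5 × 0.2604 × 0.916 = 1.19263
  30–34: 5 × 0.2030 × 0.915 = 0.92873
  35–39: 5 × 0.0858 × 0.899 = 0.38567
  40–44: 5 × 0.0175 × 0.897 = 0.07849
  45–49: 5 × 0.0019 × 0.889 = 0.00845
Sum = 3.46860
NRR = 0.48780 × 3.46860 = 1.69198
With NRR above 1 the population is above replacement fertility.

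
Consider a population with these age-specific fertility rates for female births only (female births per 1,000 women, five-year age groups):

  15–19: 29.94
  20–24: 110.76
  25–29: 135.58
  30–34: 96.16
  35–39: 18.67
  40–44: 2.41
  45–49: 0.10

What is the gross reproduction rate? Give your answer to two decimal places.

Sum of female ASFRs = 29.94 + 110.76 + 135.58 + 96.16 + 18.67 + 2.41 + 0.10 = 393.62
GRR = 5 × 393.62 / 1000 = 1.9681

1.97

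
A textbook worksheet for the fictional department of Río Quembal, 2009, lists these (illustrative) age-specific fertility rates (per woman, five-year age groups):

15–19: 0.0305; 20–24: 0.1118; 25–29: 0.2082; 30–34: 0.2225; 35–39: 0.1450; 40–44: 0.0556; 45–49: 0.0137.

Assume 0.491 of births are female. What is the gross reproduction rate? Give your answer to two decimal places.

1.93

Proportion female at birth = 0.491.
Sum of ASFRs = 0.0305 + 0.1118 + 0.2082 + 0.2225 + 0.1450 + 0.0556 + 0.0137 = 0.7873
TFR = 5 × 0.7873 = 3.9365
GRR = 0.491 × 3.9365 = 1.93282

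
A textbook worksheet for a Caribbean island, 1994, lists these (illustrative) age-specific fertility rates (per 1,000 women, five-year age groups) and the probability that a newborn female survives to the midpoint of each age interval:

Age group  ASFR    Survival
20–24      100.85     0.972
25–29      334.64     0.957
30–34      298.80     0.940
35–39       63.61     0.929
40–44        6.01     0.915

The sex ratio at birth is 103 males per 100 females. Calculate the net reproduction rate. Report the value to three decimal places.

Proportion female at birth = 100 / (100 + 103) = 0.49261.
Survival-weighted fertility by age (5·fₓ·Sₓ):
  20–24: 5 × 100.85/1000 × 0.972 = 0.49013
  25–29: 5 × 334.64/1000 × 0.957 = 1.60125
  30–34: 5 × 298.80/1000 × 0.940 = 1.40436
  35–39: 5 × 63.61/1000 × 0.929 = 0.29547
  40–44: 5 × 6.01/1000 × 0.915 = 0.02750
Sum = 3.81871
NRR = 0.49261 × 3.81871 = 1.88113

1.881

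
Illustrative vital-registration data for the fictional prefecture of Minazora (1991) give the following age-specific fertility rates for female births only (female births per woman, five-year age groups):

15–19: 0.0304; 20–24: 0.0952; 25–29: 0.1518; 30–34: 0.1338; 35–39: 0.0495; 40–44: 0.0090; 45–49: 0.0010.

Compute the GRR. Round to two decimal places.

2.35

Sum of female ASFRs = 0.0304 + 0.0952 + 0.1518 + 0.1338 + 0.0495 + 0.0090 + 0.0010 = 0.4707
GRR = 5 × 0.4707 = 2.3535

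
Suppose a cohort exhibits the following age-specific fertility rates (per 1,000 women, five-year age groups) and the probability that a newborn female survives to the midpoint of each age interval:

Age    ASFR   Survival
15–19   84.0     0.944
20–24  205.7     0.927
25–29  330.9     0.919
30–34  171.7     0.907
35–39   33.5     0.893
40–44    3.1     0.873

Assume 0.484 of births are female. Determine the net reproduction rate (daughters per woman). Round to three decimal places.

1.845

Proportion female at birth = 0.484.
Survival-weighted fertility by age (5·fₓ·Sₓ):
  15–19: 5 × 84.0/1000 × 0.944 = 0.39648
  20–24: 5 × 205.7/1000 × 0.927 = 0.95342
  25–29: 5 × 330.9/1000 × 0.919 = 1.52049
  30–34: 5 × 171.7/1000 × 0.907 = 0.77866
  35–39: 5 × 33.5/1000 × 0.893 = 0.14958
  40–44: 5 × 3.1/1000 × 0.873 = 0.01353
Sum = 3.81216
NRR = 0.484 × 3.81216 = 1.84509
An NRR exceeding 1 indicates intrinsic growth under these rates.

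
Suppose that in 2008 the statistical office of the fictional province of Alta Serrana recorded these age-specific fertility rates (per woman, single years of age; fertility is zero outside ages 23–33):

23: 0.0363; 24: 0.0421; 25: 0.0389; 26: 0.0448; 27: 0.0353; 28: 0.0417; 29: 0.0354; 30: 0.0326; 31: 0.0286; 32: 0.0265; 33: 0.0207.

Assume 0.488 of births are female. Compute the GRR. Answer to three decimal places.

Proportion female at birth = 0.488.
Sum of ASFRs = 0.0363 + 0.0421 + 0.0389 + 0.0448 + 0.0353 + 0.0417 + 0.0354 + 0.0326 + 0.0286 + 0.0265 + 0.0207 = 0.3829
TFR = 0.3829
GRR = 0.488 × 0.3829 = 0.18686

0.187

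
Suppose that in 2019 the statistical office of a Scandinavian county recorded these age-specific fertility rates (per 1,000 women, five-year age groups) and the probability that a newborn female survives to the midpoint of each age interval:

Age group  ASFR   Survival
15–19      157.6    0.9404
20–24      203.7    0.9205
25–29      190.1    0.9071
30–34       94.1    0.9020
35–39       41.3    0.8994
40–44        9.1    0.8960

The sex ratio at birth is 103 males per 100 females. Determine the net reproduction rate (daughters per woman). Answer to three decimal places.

Proportion female at birth = 100 / (100 + 103) = 0.49261.
Per-age-group product (5 × ASFR × survival probability):
  15–19: 5 × 157.6/1000 × 0.9404 = 0.74104
  20–24: 5 × 203.7/1000 × 0.9205 = 0.93753
  25–29: 5 × 190.1/1000 × 0.9071 = 0.86220
  30–34: 5 × 94.1/1000 × 0.9020 = 0.42439
  35–39: 5 × 41.3/1000 × 0.8994 = 0.18573
  40–44: 5 × 9.1/1000 × 0.8960 = 0.04077
Sum = 3.19166
NRR = 0.49261 × 3.19166 = 1.57224

1.572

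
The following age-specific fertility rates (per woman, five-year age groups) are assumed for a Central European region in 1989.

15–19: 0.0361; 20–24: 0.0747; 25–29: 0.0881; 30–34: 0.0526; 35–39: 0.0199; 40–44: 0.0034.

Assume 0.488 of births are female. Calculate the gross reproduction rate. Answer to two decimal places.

0.67

Proportion female at birth = 0.488.
Sum of ASFRs = 0.0361 + 0.0747 + 0.0881 + 0.0526 + 0.0199 + 0.0034 = 0.2748
TFR = 5 × 0.2748 = 1.374
GRR = 0.488 × 1.374 = 0.67051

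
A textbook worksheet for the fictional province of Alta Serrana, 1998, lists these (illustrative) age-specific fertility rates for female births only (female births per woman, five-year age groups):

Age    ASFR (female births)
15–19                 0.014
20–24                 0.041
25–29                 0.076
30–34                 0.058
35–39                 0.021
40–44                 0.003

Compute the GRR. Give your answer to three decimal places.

Sum of female ASFRs = 0.014 + 0.041 + 0.076 + 0.058 + 0.021 + 0.003 = 0.213
GRR = 5 × 0.213 = 1.065

1.065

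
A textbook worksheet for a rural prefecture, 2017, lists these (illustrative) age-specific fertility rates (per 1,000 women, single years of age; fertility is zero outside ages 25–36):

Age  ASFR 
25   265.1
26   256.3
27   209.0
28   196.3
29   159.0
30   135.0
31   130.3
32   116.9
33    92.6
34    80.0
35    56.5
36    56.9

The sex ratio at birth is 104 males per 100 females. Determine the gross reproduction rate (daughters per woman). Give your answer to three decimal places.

Proportion female at birth = 100 / (100 + 104) = 0.49020.
Sum of ASFRs = 265.1 + 256.3 + 209.0 + 196.3 + 159.0 + 135.0 + 130.3 + 116.9 + 92.6 + 80.0 + 56.5 + 56.9 = 1753.9
TFR = 1753.9 / 1000 = 1.7539
GRR = 0.49020 × 1.7539 = 0.85976

0.860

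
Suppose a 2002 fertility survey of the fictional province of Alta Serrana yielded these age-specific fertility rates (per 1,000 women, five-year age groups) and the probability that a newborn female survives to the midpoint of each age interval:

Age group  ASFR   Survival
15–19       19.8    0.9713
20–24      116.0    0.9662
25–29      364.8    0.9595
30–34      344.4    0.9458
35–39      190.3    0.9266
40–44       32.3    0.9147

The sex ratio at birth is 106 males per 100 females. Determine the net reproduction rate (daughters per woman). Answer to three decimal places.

2.459

Proportion female at birth = 100 / (100 + 106) = 0.48544.
Each age group contributes 5 × ASFR × survival:
  15–19: 5 × 19.8/1000 × 0.9713 = 0.09616
  20–24: 5 × 116.0/1000 × 0.9662 = 0.56040
  25–29: 5 × 364.8/1000 × 0.9595 = 1.75013
  30–34: 5 × 344.4/1000 × 0.9458 = 1.62867
  35–39: 5 × 190.3/1000 × 0.9266 = 0.88166
  40–44: 5 × 32.3/1000 × 0.9147 = 0.14772
Sum = 5.06474
NRR = 0.48544 × 5.06474 = 2.45863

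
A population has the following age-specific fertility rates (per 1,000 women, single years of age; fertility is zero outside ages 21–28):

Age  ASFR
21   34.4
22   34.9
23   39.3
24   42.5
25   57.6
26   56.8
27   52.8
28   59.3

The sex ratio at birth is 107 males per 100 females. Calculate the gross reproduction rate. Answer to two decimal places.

0.18

Proportion female at birth = 100 / (100 + 107) = 0.48309.
Sum of ASFRs = 34.4 + 34.9 + 39.3 + 42.5 + 57.6 + 56.8 + 52.8 + 59.3 = 377.6
TFR = 377.6 / 1000 = 0.3776
GRR = 0.48309 × 0.3776 = 0.18241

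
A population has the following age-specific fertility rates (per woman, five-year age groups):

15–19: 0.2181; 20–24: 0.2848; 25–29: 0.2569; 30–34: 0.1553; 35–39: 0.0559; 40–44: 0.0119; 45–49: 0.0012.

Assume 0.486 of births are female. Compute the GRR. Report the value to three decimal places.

2.391

Proportion female at birth = 0.486.
Sum of ASFRs = 0.2181 + 0.2848 + 0.2569 + 0.1553 + 0.0559 + 0.0119 + 0.0012 = 0.9841
TFR = 5 × 0.9841 = 4.9205
GRR = 0.486 × 4.9205 = 2.39136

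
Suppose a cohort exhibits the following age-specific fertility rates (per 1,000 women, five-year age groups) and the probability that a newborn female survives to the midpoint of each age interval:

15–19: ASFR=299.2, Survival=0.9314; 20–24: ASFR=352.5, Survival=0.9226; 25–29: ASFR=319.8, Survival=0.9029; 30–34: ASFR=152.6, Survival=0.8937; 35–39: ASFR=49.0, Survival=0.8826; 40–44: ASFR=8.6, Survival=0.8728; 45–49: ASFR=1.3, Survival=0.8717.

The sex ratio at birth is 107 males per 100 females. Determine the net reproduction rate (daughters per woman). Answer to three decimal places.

2.611

Proportion female at birth = 100 / (100 + 107) = 0.48309.
Each age group contributes 5 × ASFR × survival:
  15–19: 5 × 299.2/1000 × 0.9314 = 1.39337
  20–24: 5 × 352.5/1000 × 0.9226 = 1.62608
  25–29: 5 × 319.8/1000 × 0.9029 = 1.44374
  30–34: 5 × 152.6/1000 × 0.8937 = 0.68189
  35–39: 5 × 49.0/1000 × 0.8826 = 0.21624
  40–44: 5 × 8.6/1000 × 0.8728 = 0.03753
  45–49: 5 × 1.3/1000 × 0.8717 = 0.00567
Sum = 5.40452
NRR = 0.48309 × 5.40452 = 2.61087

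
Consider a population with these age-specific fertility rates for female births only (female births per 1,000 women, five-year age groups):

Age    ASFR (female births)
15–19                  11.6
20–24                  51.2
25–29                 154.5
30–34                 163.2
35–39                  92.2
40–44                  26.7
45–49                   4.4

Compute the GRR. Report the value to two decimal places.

2.52

Sum of female ASFRs = 11.6 + 51.2 + 154.5 + 163.2 + 92.2 + 26.7 + 4.4 = 503.8
GRR = 5 × 503.8 / 1000 = 2.519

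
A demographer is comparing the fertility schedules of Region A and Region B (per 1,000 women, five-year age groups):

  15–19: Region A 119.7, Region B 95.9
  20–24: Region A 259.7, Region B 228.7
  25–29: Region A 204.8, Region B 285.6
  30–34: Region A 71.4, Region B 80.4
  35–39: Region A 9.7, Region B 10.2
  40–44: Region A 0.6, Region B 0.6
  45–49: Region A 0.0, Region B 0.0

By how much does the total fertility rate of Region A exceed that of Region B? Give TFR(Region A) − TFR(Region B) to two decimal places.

Region A:
  Sum of ASFRs = 119.7 + 259.7 + 204.8 + 71.4 + 9.7 + 0.6 + 0.0 = 665.9
  TFR = 5 × 665.9 / 1000 = 3.3295
Region B:
  Sum of ASFRs = 95.9 + 228.7 + 285.6 + 80.4 + 10.2 + 0.6 + 0.0 = 701.4
  TFR = 5 × 701.4 / 1000 = 3.507
Difference = 3.3295 − 3.507 = -0.1775

-0.18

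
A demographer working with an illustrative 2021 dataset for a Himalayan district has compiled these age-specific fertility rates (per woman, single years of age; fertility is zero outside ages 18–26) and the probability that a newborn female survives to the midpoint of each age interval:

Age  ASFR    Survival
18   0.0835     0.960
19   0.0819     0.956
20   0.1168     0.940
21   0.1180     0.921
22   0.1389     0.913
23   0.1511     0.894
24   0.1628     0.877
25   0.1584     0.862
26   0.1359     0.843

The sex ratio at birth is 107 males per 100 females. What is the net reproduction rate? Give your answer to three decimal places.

0.499

Proportion female at birth = 100 / (100 + 107) = 0.48309.
Weighting each age-specific rate by interval width and survival:
  18: 1 × 0.0835 × 0.960 = 0.08016
  19: 1 × 0.0819 × 0.956 = 0.07830
  20: 1 × 0.1168 × 0.940 = 0.10979
  21: 1 × 0.1180 × 0.921 = 0.10868
  22: 1 × 0.1389 × 0.913 = 0.12682
  23: 1 × 0.1511 × 0.894 = 0.13508
  24: 1 × 0.1628 × 0.877 = 0.14278
  25: 1 × 0.1584 × 0.862 = 0.13654
  26: 1 × 0.1359 × 0.843 = 0.11456
Sum = 1.03271
NRR = 0.48309 × 1.03271 = 0.49889
NRR < 1, so the cohort does not fully replace itself.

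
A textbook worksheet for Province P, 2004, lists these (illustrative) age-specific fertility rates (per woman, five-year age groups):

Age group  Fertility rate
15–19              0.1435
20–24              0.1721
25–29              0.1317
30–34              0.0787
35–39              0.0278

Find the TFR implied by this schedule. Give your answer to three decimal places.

Sum of ASFRs = 0.1435 + 0.1721 + 0.1317 + 0.0787 + 0.0278 = 0.5538
TFR = 5 × 0.5538 = 2.769

2.769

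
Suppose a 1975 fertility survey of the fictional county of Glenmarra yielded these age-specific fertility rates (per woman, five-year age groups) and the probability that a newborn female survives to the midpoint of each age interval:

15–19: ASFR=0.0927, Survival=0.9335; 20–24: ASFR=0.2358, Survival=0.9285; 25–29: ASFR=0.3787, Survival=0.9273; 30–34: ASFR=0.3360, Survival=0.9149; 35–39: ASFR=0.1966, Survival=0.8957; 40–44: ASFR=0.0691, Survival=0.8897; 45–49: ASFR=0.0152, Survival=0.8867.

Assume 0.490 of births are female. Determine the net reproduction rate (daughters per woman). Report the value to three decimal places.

2.977

Proportion female at birth = 0.490.
Each age group contributes 5 × ASFR × survival:
  15–19: 5 × 0.0927 × 0.9335 = 0.43268
  20–24: 5 × 0.2358 × 0.9285 = 1.09470
  25–29: 5 × 0.3787 × 0.9273 = 1.75584
  30–34: 5 × 0.3360 × 0.9149 = 1.53703
  35–39: 5 × 0.1966 × 0.8957 = 0.88047
  40–44: 5 × 0.0691 × 0.8897 = 0.30739
  45–49: 5 × 0.0152 × 0.8867 = 0.06739
Sum = 6.07550
NRR = 0.490 × 6.07550 = 2.97700
With NRR above 1 the population is above replacement fertility.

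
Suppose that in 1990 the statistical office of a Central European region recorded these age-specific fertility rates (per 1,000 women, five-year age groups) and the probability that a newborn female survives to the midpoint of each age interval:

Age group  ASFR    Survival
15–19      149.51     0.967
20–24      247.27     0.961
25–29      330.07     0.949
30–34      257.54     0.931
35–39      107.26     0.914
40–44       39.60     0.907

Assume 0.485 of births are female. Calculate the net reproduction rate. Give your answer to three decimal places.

Proportion female at birth = 0.485.
Per-age-group product (5 × ASFR × survival probability):
  15–19: 5 × 149.51/1000 × 0.967 = 0.72288
  20–24: 5 × 247.27/1000 × 0.961 = 1.18813
  25–29: 5 × 330.07/1000 × 0.949 = 1.56618
  30–34: 5 × 257.54/1000 × 0.931 = 1.19885
  35–39: 5 × 107.26/1000 × 0.914 = 0.49018
  40–44: 5 × 39.60/1000 × 0.907 = 0.17959
Sum = 5.34581
NRR = 0.485 × 5.34581 = 2.59272

2.593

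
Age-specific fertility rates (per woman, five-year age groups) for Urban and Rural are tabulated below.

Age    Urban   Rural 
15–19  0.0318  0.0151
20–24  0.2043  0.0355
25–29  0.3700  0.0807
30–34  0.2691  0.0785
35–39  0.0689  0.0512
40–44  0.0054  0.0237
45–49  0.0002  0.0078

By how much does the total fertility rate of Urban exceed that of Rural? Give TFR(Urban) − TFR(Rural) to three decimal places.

3.286

Urban:
  Sum of ASFRs = 0.0318 + 0.2043 + 0.3700 + 0.2691 + 0.0689 + 0.0054 + 0.0002 = 0.9497
  TFR = 5 × 0.9497 = 4.7485
Rural:
  Sum of ASFRs = 0.0151 + 0.0355 + 0.0807 + 0.0785 + 0.0512 + 0.0237 + 0.0078 = 0.2925
  TFR = 5 × 0.2925 = 1.4625
Difference = 4.7485 − 1.4625 = 3.286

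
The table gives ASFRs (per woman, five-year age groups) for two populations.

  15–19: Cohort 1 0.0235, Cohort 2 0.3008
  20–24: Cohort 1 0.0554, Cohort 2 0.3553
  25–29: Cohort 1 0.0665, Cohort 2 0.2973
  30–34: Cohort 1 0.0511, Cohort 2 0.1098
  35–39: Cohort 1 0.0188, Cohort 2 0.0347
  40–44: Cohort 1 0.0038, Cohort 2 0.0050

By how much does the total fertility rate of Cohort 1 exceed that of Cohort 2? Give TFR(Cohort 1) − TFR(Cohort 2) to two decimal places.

Cohort 1:
  Sum of ASFRs = 0.0235 + 0.0554 + 0.0665 + 0.0511 + 0.0188 + 0.0038 = 0.2191
  TFR = 5 × 0.2191 = 1.0955
Cohort 2:
  Sum of ASFRs = 0.3008 + 0.3553 + 0.2973 + 0.1098 + 0.0347 + 0.0050 = 1.1029
  TFR = 5 × 1.1029 = 5.5145
Difference = 1.0955 − 5.5145 = -4.419

-4.42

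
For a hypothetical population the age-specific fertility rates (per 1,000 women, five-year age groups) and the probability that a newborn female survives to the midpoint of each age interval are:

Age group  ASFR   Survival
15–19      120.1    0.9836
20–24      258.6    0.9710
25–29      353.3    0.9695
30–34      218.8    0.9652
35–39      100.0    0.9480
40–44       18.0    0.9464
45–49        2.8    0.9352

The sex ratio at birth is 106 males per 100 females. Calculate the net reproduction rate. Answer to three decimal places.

2.518

Proportion female at birth = 100 / (100 + 106) = 0.48544.
Survival-weighted fertility by age (5·fₓ·Sₓ):
  15–19: 5 × 120.1/1000 × 0.9836 = 0.59065
  20–24: 5 × 258.6/1000 × 0.9710 = 1.25550
  25–29: 5 × 353.3/1000 × 0.9695 = 1.71262
  30–34: 5 × 218.8/1000 × 0.9652 = 1.05593
  35–39: 5 × 100.0/1000 × 0.9480 = 0.47400
  40–44: 5 × 18.0/1000 × 0.9464 = 0.08518
  45–49: 5 × 2.8/1000 × 0.9352 = 0.01309
Sum = 5.18697
NRR = 0.48544 × 5.18697 = 2.51796
With NRR above 1 the population is above replacement fertility.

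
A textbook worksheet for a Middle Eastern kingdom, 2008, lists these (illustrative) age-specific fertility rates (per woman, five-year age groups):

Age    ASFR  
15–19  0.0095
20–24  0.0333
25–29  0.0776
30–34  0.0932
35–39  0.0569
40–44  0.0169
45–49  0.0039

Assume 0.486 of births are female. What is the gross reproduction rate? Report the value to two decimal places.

0.71

Proportion female at birth = 0.486.
Sum of ASFRs = 0.0095 + 0.0333 + 0.0776 + 0.0932 + 0.0569 + 0.0169 + 0.0039 = 0.2913
TFR = 5 × 0.2913 = 1.4565
GRR = 0.486 × 1.4565 = 0.70786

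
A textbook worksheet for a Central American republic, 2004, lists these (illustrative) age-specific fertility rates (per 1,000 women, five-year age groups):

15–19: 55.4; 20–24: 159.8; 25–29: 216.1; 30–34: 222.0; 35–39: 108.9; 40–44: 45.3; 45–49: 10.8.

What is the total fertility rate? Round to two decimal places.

Sum of ASFRs = 55.4 + 159.8 + 216.1 + 222.0 + 108.9 + 45.3 + 10.8 = 818.3
TFR = 5 × 818.3 / 1000 = 4.0915

4.09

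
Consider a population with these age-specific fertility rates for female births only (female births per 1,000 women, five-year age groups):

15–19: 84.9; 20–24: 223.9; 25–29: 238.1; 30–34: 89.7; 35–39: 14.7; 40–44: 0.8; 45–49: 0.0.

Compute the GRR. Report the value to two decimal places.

Sum of female ASFRs = 84.9 + 223.9 + 238.1 + 89.7 + 14.7 + 0.8 + 0.0 = 652.1
GRR = 5 × 652.1 / 1000 = 3.2605

3.26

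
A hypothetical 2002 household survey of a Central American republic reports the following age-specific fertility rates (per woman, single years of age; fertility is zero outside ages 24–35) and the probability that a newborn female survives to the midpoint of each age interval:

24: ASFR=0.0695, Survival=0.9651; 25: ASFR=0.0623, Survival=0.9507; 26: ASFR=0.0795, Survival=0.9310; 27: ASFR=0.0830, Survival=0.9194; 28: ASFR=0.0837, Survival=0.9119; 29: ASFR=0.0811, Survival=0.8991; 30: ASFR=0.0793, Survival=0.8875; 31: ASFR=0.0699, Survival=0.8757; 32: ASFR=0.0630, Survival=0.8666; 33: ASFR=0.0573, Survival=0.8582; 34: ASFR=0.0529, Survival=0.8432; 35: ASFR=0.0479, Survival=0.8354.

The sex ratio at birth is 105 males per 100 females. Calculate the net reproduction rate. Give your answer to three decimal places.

0.364

Proportion female at birth = 100 / (100 + 105) = 0.48780.
Per-age-group product (1 × ASFR × survival probability):
  24: 1 × 0.0695 × 0.9651 = 0.06707
  25: 1 × 0.0623 × 0.9507 = 0.05923
  26: 1 × 0.0795 × 0.9310 = 0.07401
  27: 1 × 0.0830 × 0.9194 = 0.07631
  28: 1 × 0.0837 × 0.9119 = 0.07633
  29: 1 × 0.0811 × 0.8991 = 0.07292
  30: 1 × 0.0793 × 0.8875 = 0.07038
  31: 1 × 0.0699 × 0.8757 = 0.06121
  32: 1 × 0.0630 × 0.8666 = 0.05460
  33: 1 × 0.0573 × 0.8582 = 0.04917
  34: 1 × 0.0529 × 0.8432 = 0.04461
  35: 1 × 0.0479 × 0.8354 = 0.04002
Sum = 0.74586
NRR = 0.48780 × 0.74586 = 0.36383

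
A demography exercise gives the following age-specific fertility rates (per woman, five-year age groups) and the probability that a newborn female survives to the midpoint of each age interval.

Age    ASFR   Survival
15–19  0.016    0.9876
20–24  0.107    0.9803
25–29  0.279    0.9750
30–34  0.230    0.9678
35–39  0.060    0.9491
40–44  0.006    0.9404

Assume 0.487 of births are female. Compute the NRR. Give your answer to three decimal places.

Proportion female at birth = 0.487.
Weighting each age-specific rate by interval width and survival:
  15–19: 5 × 0.016 × 0.9876 = 0.07901
  20–24: 5 × 0.107 × 0.9803 = 0.52446
  25–29: 5 × 0.279 × 0.9750 = 1.36013
  30–34: 5 × 0.230 × 0.9678 = 1.11297
  35–39: 5 × 0.060 × 0.9491 = 0.28473
  40–44: 5 × 0.006 × 0.9404 = 0.02821
Sum = 3.38951
NRR = 0.487 × 3.38951 = 1.65069
An NRR exceeding 1 indicates intrinsic growth under these rates.

1.651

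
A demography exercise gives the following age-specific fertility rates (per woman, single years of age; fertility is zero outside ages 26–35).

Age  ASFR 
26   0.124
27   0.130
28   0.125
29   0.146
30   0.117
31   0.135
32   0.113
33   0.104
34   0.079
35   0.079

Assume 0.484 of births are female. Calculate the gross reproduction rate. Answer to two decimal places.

Proportion female at birth = 0.484.
Sum of ASFRs = 0.124 + 0.130 + 0.125 + 0.146 + 0.117 + 0.135 + 0.113 + 0.104 + 0.079 + 0.079 = 1.152
TFR = 1.152
GRR = 0.484 × 1.152 = 0.55757

0.56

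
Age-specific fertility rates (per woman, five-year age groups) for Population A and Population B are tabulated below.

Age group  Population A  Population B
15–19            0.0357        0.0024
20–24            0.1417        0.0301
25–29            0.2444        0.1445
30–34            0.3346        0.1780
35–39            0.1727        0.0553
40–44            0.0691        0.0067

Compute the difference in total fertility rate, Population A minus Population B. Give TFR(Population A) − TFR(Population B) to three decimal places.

Population A:
  Sum of ASFRs = 0.0357 + 0.1417 + 0.2444 + 0.3346 + 0.1727 + 0.0691 = 0.9982
  TFR = 5 × 0.9982 = 4.991
Population B:
  Sum of ASFRs = 0.0024 + 0.0301 + 0.1445 + 0.1780 + 0.0553 + 0.0067 = 0.4170
  TFR = 5 × 0.4170 = 2.085
Difference = 4.991 − 2.085 = 2.906

2.906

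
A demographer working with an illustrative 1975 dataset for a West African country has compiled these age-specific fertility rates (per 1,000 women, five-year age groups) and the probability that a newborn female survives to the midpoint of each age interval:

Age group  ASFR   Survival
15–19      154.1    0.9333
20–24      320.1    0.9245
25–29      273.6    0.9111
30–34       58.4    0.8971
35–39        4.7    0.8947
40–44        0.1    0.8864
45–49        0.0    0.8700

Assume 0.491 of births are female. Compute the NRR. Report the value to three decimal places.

1.831

Proportion female at birth = 0.491.
Per-age-group product (5 × ASFR × survival probability):
  15–19: 5 × 154.1/1000 × 0.9333 = 0.71911
  20–24: 5 × 320.1/1000 × 0.9245 = 1.47966
  25–29: 5 × 273.6/1000 × 0.9111 = 1.24638
  30–34: 5 × 58.4/1000 × 0.8971 = 0.26195
  35–39: 5 × 4.7/1000 × 0.8947 = 0.02103
  40–44: 5 × 0.1/1000 × 0.8864 = 0.00044
  45–49: 5 × 0.0/1000 × 0.8700 = 0.00000
Sum = 3.72857
NRR = 0.491 × 3.72857 = 1.83073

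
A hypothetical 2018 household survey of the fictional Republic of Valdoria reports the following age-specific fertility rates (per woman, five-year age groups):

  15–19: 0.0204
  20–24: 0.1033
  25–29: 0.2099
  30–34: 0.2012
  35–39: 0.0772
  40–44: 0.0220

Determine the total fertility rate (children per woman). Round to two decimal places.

Sum of ASFRs = 0.0204 + 0.1033 + 0.2099 + 0.2012 + 0.0772 + 0.0220 = 0.6340
TFR = 5 × 0.6340 = 3.17

3.17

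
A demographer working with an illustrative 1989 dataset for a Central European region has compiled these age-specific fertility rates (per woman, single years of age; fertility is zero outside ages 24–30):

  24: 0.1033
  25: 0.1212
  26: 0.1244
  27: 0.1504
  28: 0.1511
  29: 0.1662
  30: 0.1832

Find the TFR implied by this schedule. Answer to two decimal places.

Sum of ASFRs = 0.1033 + 0.1212 + 0.1244 + 0.1504 + 0.1511 + 0.1662 + 0.1832 = 0.9998
TFR = 0.9998

1.00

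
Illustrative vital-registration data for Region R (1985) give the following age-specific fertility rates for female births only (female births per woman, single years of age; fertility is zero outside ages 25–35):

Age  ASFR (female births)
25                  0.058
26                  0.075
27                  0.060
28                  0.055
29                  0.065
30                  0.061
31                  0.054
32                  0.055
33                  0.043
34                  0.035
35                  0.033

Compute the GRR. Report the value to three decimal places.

Sum of female ASFRs = 0.058 + 0.075 + 0.060 + 0.055 + 0.065 + 0.061 + 0.054 + 0.055 + 0.043 + 0.035 + 0.033 = 0.594
GRR = 0.594

0.594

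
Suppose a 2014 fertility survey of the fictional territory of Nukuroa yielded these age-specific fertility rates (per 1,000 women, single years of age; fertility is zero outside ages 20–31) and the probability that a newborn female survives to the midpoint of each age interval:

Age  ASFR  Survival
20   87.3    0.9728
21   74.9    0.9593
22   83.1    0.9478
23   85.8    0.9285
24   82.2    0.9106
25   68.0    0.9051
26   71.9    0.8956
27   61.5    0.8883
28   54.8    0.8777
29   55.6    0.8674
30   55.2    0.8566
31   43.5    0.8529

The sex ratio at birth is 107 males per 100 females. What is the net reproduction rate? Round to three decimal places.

Proportion female at birth = 100 / (100 + 107) = 0.48309.
Each age group contributes 1 × ASFR × survival:
  20: 1 × 87.3/1000 × 0.9728 = 0.08493
  21: 1 × 74.9/1000 × 0.9593 = 0.07185
  22: 1 × 83.1/1000 × 0.9478 = 0.07876
  23: 1 × 85.8/1000 × 0.9285 = 0.07967
  24: 1 × 82.2/1000 × 0.9106 = 0.07485
  25: 1 × 68.0/1000 × 0.9051 = 0.06155
  26: 1 × 71.9/1000 × 0.8956 = 0.06439
  27: 1 × 61.5/1000 × 0.8883 = 0.05463
  28: 1 × 54.8/1000 × 0.8777 = 0.04810
  29: 1 × 55.6/1000 × 0.8674 = 0.04823
  30: 1 × 55.2/1000 × 0.8566 = 0.04728
  31: 1 × 43.5/1000 × 0.8529 = 0.03710
Sum = 0.75134
NRR = 0.48309 × 0.75134 = 0.36296

0.363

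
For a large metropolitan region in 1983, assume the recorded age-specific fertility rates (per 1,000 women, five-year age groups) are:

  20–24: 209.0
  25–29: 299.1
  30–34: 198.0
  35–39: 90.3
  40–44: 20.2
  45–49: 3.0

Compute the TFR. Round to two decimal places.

4.10

Sum of ASFRs = 209.0 + 299.1 + 198.0 + 90.3 + 20.2 + 3.0 = 819.6
TFR = 5 × 819.6 / 1000 = 4.098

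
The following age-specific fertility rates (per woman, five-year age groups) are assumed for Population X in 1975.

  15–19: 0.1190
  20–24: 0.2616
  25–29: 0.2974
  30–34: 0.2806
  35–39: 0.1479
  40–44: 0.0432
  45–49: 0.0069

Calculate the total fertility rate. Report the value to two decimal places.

5.78

Sum of ASFRs = 0.1190 + 0.2616 + 0.2974 + 0.2806 + 0.1479 + 0.0432 + 0.0069 = 1.1566
TFR = 5 × 1.1566 = 5.783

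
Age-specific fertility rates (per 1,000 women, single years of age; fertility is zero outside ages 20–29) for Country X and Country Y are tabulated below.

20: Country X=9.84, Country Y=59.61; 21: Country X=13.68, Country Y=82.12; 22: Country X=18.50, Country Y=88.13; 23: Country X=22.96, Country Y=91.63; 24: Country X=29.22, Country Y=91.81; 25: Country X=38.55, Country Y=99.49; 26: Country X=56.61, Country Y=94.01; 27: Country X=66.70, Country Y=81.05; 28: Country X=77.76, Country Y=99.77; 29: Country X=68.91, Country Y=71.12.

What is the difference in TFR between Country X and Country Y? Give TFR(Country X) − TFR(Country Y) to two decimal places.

-0.46

Country X:
  Sum of ASFRs = 9.84 + 13.68 + 18.50 + 22.96 + 29.22 + 38.55 + 56.61 + 66.70 + 77.76 + 68.91 = 402.73
  TFR = 402.73 / 1000 = 0.40273
Country Y:
  Sum of ASFRs = 59.61 + 82.12 + 88.13 + 91.63 + 91.81 + 99.49 + 94.01 + 81.05 + 99.77 + 71.12 = 858.74
  TFR = 858.74 / 1000 = 0.85874
Difference = 0.40273 − 0.85874 = -0.45601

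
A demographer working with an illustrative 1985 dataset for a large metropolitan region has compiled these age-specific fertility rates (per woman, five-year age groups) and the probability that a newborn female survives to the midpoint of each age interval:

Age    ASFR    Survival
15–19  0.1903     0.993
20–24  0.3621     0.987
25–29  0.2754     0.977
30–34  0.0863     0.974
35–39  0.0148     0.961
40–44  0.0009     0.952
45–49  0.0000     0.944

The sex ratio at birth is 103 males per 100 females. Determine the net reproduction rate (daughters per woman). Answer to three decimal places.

Proportion female at birth = 100 / (100 + 103) = 0.49261.
Survival-weighted fertility by age (5·fₓ·Sₓ):
  15–19: 5 × 0.1903 × 0.993 = 0.94484
  20–24: 5 × 0.3621 × 0.987 = 1.78696
  25–29: 5 × 0.2754 × 0.977 = 1.34533
  30–34: 5 × 0.0863 × 0.974 = 0.42028
  35–39: 5 × 0.0148 × 0.961 = 0.07111
  40–44: 5 × 0.0009 × 0.952 = 0.00428
  45–49: 5 × 0.0000 × 0.944 = 0.00000
Sum = 4.57280
NRR = 0.49261 × 4.57280 = 2.25261
With NRR above 1 the population is above replacement fertility.

2.253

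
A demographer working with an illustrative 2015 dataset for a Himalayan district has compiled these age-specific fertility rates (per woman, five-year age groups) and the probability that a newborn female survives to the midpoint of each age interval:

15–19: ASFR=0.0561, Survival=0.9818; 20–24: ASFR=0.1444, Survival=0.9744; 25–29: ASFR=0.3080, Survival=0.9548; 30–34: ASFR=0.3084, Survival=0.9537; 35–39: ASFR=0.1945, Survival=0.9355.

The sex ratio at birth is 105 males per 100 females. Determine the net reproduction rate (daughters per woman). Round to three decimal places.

2.356

Proportion female at birth = 100 / (100 + 105) = 0.48780.
Survival-weighted fertility by age (5·fₓ·Sₓ):
  15–19: 5 × 0.0561 × 0.9818 = 0.27539
  20–24: 5 × 0.1444 × 0.9744 = 0.70352
  25–29: 5 × 0.3080 × 0.9548 = 1.47039
  30–34: 5 × 0.3084 × 0.9537 = 1.47061
  35–39: 5 × 0.1945 × 0.9355 = 0.90977
Sum = 4.82968
NRR = 0.48780 × 4.82968 = 2.35592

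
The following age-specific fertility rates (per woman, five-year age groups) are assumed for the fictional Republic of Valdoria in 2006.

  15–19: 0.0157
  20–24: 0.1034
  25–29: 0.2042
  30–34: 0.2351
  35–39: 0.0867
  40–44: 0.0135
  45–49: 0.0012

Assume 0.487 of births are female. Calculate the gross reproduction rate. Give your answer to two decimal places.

1.61

Proportion female at birth = 0.487.
Sum of ASFRs = 0.0157 + 0.1034 + 0.2042 + 0.2351 + 0.0867 + 0.0135 + 0.0012 = 0.6598
TFR = 5 × 0.6598 = 3.299
GRR = 0.487 × 3.299 = 1.60661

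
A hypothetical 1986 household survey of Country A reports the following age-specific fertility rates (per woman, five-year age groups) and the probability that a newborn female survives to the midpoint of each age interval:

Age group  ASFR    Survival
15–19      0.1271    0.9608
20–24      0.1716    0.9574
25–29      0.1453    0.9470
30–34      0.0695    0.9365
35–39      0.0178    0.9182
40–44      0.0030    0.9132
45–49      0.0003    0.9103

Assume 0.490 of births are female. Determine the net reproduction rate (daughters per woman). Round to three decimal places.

Proportion female at birth = 0.490.
Survival-weighted fertility by age (5·fₓ·Sₓ):
  15–19: 5 × 0.1271 × 0.9608 = 0.61059
  20–24: 5 × 0.1716 × 0.9574 = 0.82145
  25–29: 5 × 0.1453 × 0.9470 = 0.68800
  30–34: 5 × 0.0695 × 0.9365 = 0.32543
  35–39: 5 × 0.0178 × 0.9182 = 0.08172
  40–44: 5 × 0.0030 × 0.9132 = 0.01370
  45–49: 5 × 0.0003 × 0.9103 = 0.00137
Sum = 2.54226
NRR = 0.490 × 2.54226 = 1.24571
NRR > 1, so each generation more than replaces itself.

1.246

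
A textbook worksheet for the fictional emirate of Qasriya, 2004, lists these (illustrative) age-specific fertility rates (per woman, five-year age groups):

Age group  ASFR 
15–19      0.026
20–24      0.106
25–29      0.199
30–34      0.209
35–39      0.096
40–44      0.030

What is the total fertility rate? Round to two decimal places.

Sum of ASFRs = 0.026 + 0.106 + 0.199 + 0.209 + 0.096 + 0.030 = 0.666
TFR = 5 × 0.666 = 3.33

3.33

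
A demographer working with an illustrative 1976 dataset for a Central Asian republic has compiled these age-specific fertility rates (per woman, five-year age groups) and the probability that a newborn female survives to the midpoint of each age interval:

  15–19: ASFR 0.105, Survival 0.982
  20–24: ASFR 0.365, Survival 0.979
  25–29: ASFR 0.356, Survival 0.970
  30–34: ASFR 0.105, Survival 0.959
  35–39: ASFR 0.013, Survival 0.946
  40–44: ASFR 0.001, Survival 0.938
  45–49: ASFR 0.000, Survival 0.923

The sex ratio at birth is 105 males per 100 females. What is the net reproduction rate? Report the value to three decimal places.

2.243

Proportion female at birth = 100 / (100 + 105) = 0.48780.
Per-age-group product (5 × ASFR × survival probability):
  15–19: 5 × 0.105 × 0.982 = 0.51555
  20–24: 5 × 0.365 × 0.979 = 1.78668
  25–29: 5 × 0.356 × 0.970 = 1.72660
  30–34: 5 × 0.105 × 0.959 = 0.50348
  35–39: 5 × 0.013 × 0.946 = 0.06149
  40–44: 5 × 0.001 × 0.938 = 0.00469
  45–49: 5 × 0.000 × 0.923 = 0.00000
Sum = 4.59849
NRR = 0.48780 × 4.59849 = 2.24314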